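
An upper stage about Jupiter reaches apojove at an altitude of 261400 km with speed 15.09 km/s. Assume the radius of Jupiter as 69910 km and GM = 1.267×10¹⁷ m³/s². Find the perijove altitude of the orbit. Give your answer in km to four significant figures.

perijove altitude ≈ 70540 km

r_a = 69910 + 261400 = 3.3131×10⁵ km = 3.313×10⁸ m.
Specific energy ε = v²/2 − μ/r = -2.686×10⁸ J/kg, so a = −μ/(2ε) = 2.359×10⁸ m.
The apsides satisfy r_p + r_a = 2a, so the perijove radius is 2a − r_a = 1.405×10⁸ m = 1.4045×10⁵ km.
Perijove altitude = 1.4045×10⁵ − 69910 = 70543 km.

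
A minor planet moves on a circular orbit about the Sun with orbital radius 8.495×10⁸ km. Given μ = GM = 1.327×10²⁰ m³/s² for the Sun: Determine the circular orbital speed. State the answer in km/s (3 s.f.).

r = 8.495×10⁸ km = 8.495×10¹¹ m.
For a circular orbit v = √(μ/r) = √(1.327×10²⁰ / 8.495×10¹¹) = √(1.562×10⁸) = 12500 m/s.
That is 12.50 km/s.

v ≈ 12.5 km/s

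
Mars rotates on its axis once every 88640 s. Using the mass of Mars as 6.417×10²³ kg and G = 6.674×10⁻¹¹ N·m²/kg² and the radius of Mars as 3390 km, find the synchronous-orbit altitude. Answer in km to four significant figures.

μ = GM = 6.674×10⁻¹¹ × 6.417×10²³ = 4.283×10¹³ m³/s².
A synchronous orbit has period T, so by Kepler's third law a = (μT²/4π²)^(1/3).
μT²/4π² = 4.283×10¹³ × (8.864×10⁴)² / 39.48 = 8.524×10²¹ m³.
a = 2.043×10⁷ m = 20427 km.
Altitude h = a − R = 20427 − 3390 = 17037 km.

h_sync ≈ 17040 km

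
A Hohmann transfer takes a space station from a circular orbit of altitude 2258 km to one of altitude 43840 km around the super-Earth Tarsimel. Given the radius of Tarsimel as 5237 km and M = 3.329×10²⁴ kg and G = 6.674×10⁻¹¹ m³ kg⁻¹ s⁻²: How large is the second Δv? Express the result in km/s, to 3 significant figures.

Δv ≈ 1.03 km/s

μ = GM = 6.674×10⁻¹¹ × 3.329×10²⁴ = 2.222×10¹⁴ m³/s².
r₁ = 5237 + 2258 = 7495.0 km = 7.4950×10⁶ m.
r₂ = 5237 + 43840 = 49077 km = 4.9077×10⁷ m.
Transfer ellipse a_t = (r₁ + r₂)/2 = 2.829×10⁷ m.
At r₁: circular v_c1 = √(μ/r₁) = 5445 m/s; transfer-periapsis v_p = √[μ(2/r₁ − 1/a_t)] = 7172 m/s.
At r₂: circular v_c2 = √(μ/r₂) = 2128 m/s; transfer-apoapsis v_a = √[μ(2/r₂ − 1/a_t)] = 1095 m/s.
Δv₂ = v_c2 − v_a = 1032 m/s.
= 1.032 km/s.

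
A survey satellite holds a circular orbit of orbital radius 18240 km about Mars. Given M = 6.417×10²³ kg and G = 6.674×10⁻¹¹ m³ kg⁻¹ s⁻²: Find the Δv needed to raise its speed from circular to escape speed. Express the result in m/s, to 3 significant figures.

μ = GM = 6.674×10⁻¹¹ × 6.417×10²³ = 4.283×10¹³ m³/s².
r = 18240 km = 1.824×10⁷ m.
Circular speed v_c = √(μ/r) = 1532 m/s.
Escape speed v_esc = √(2μ/r) = √2 × v_c = 2167 m/s.
Δv = v_esc − v_c = 634.7 m/s.

Δv ≈ 635 m/s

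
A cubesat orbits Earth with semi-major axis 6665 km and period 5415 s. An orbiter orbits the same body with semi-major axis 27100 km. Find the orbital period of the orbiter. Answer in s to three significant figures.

T₂ ≈ 44400 s

Kepler's third law: T² ∝ a³, so T₂ = T₁ (a₂/a₁)^(3/2).
a₂/a₁ = 4.066, (a₂/a₁)^(3/2) = 8.199.
T₂ = 5415 × 8.199 = 44400 s.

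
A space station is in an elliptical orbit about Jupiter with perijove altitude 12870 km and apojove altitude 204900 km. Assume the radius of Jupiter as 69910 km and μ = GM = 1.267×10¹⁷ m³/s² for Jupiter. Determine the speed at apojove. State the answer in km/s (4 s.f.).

v ≈ 14.61 km/s

r_p = 69910 + 12870 = 82780 km = 8.2780×10⁷ m.
r_a = 69910 + 204900 = 274810 km = 2.7481×10⁸ m.
Semi-major axis a = (r_p + r_a)/2 = 1.7880×10⁵ km = 1.788×10⁸ m.
Vis-viva: v² = μ(2/r − 1/a) = 1.267×10¹⁷ × (7.278×10⁻⁹ − 5.593×10⁻⁹) = 2.135×10⁸ m²/s².
v = 14610 m/s = 14.61 km/s.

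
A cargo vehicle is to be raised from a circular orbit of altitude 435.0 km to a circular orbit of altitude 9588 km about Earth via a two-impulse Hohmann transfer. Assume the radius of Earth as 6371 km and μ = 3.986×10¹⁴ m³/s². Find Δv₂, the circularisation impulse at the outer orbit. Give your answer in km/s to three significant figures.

r₁ = 6371 + 435.0 = 6806.0 km = 6.8060×10⁶ m.
r₂ = 6371 + 9588 = 15959 km = 1.5959×10⁷ m.
Transfer ellipse a_t = (r₁ + r₂)/2 = 1.138×10⁷ m.
At r₁: circular v_c1 = √(μ/r₁) = 7653 m/s; transfer-perigee v_p = √[μ(2/r₁ − 1/a_t)] = 9062 m/s.
At r₂: circular v_c2 = √(μ/r₂) = 4998 m/s; transfer-apogee v_a = √[μ(2/r₂ − 1/a_t)] = 3864 m/s.
Δv₂ = v_c2 − v_a = 1133 m/s.
= 1.133 km/s.

Δv ≈ 1.13 km/s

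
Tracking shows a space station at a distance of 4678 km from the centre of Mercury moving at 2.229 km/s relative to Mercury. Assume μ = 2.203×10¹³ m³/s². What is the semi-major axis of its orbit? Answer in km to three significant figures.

r = 4.678×10⁶ m.
Specific orbital energy ε = v²/2 − μ/r = (2229)²/2 − 2.203×10¹³/4.678×10⁶ = -2.225×10⁶ J/kg.
Since ε = −μ/(2a), a = −μ/(2ε) = 4.950×10⁶ m = 4950.4 km.

a ≈ 4950 km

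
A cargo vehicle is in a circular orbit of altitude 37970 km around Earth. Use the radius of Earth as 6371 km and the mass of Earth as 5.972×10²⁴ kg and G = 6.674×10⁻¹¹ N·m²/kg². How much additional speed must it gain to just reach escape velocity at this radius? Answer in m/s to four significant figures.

Δv ≈ 1242 m/s

μ = GM = 6.674×10⁻¹¹ × 5.972×10²⁴ = 3.986×10¹⁴ m³/s².
r = 6371 + 37970 = 44341 km = 4.4341×10⁷ m.
Circular speed v_c = √(μ/r) = 2998 m/s.
Escape speed v_esc = √(2μ/r) = √2 × v_c = 4240 m/s.
Δv = v_esc − v_c = 1242 m/s.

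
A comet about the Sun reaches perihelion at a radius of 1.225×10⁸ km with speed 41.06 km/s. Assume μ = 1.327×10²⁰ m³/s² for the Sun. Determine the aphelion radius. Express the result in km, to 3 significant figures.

r_p = 1.225×10¹¹ m.
Specific energy ε = v²/2 − μ/r = -2.403×10⁸ J/kg, so a = −μ/(2ε) = 2.761×10¹¹ m.
The apsides satisfy r_p + r_a = 2a, so the aphelion radius is 2a − r_p = 4.297×10¹¹ m = 4.2972×10⁸ km.

aphelion radius ≈ 4.30×10⁸ km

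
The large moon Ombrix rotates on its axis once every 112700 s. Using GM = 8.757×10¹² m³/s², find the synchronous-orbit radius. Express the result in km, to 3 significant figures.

r_sync ≈ 14100 km

A synchronous orbit has period T, so by Kepler's third law a = (μT²/4π²)^(1/3).
μT²/4π² = 8.757×10¹² × (1.127×10⁵)² / 39.48 = 2.817×10²¹ m³.
a = 1.412×10⁷ m = 14124 km.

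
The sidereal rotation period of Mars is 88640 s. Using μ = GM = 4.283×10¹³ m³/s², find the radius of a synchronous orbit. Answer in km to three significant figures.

A synchronous orbit has period T, so by Kepler's third law a = (μT²/4π²)^(1/3).
μT²/4π² = 4.283×10¹³ × (8.864×10⁴)² / 39.48 = 8.524×10²¹ m³.
a = 2.043×10⁷ m = 20428 km.

r_sync ≈ 20400 km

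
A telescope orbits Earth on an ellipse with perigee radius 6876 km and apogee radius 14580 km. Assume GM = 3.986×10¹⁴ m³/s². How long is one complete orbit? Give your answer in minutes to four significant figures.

Semi-major axis a = (r_p + r_a)/2 = (6876.0 + 14580)/2 = 10728 km = 1.073×10⁷ m.
By Kepler's third law T = 2π√(a³/μ) = 2π × 1.760×10³ = 1.106×10⁴ s.
= 184.3 minutes.

T ≈ 184.3 minutes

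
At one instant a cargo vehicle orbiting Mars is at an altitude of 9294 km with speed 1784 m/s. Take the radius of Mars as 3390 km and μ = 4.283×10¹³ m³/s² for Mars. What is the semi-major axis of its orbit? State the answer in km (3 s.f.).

a ≈ 12000 km

r = 3390 + 9294 = 12684 km = 1.268×10⁷ m.
Specific orbital energy ε = v²/2 − μ/r = (1784)²/2 − 4.283×10¹³/1.268×10⁷ = -1.785×10⁶ J/kg.
Since ε = −μ/(2a), a = −μ/(2ε) = 1.199×10⁷ m = 11995 km.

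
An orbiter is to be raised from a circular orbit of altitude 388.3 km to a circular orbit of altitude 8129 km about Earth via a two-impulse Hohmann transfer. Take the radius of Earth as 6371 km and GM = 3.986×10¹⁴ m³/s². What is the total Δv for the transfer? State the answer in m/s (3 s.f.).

r₁ = 6371 + 388.3 = 6759.3 km = 6.7593×10⁶ m.
r₂ = 6371 + 8129 = 14500 km = 1.4500×10⁷ m.
Transfer ellipse a_t = (r₁ + r₂)/2 = 1.063×10⁷ m.
At r₁: circular v_c1 = √(μ/r₁) = 7679 m/s; transfer-perigee v_p = √[μ(2/r₁ − 1/a_t)] = 8969 m/s.
Δv₁ = v_p − v_c1 = 1290 m/s.
At r₂: circular v_c2 = √(μ/r₂) = 5243 m/s; transfer-apogee v_a = √[μ(2/r₂ − 1/a_t)] = 4181 m/s.
Δv₂ = v_c2 − v_a = 1062 m/s.
Total Δv = Δv₁ + Δv₂ = 2352 m/s.

Δv_total ≈ 2350 m/s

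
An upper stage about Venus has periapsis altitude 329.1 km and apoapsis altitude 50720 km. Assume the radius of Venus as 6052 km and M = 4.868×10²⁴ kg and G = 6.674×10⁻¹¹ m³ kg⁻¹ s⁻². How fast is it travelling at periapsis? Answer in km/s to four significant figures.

v ≈ 9.568 km/s

μ = GM = 6.674×10⁻¹¹ × 4.868×10²⁴ = 3.249×10¹⁴ m³/s².
r_p = 6052 + 329.1 = 6381.1 km = 6.3811×10⁶ m.
r_a = 6052 + 50720 = 56772 km = 5.6772×10⁷ m.
Semi-major axis a = (r_p + r_a)/2 = 31577 km = 3.158×10⁷ m.
Vis-viva: v² = μ(2/r − 1/a) = 3.249×10¹⁴ × (3.134×10⁻⁷ − 3.167×10⁻⁸) = 9.154×10⁷ m²/s².
v = 9568 m/s = 9.568 km/s.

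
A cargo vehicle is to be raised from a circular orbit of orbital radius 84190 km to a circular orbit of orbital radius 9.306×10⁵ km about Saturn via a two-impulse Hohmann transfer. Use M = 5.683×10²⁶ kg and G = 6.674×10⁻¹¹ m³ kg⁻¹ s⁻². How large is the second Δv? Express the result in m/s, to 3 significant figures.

μ = GM = 6.674×10⁻¹¹ × 5.683×10²⁶ = 3.793×10¹⁶ m³/s².
r₁ = 84190 km = 8.419×10⁷ m.
r₂ = 9.306×10⁵ km = 9.306×10⁸ m.
Transfer ellipse a_t = (r₁ + r₂)/2 = 5.074×10⁸ m.
At r₁: circular v_c1 = √(μ/r₁) = 21230 m/s; transfer-perikrone v_p = √[μ(2/r₁ − 1/a_t)] = 28740 m/s.
At r₂: circular v_c2 = √(μ/r₂) = 6384 m/s; transfer-apokrone v_a = √[μ(2/r₂ − 1/a_t)] = 2601 m/s.
Δv₂ = v_c2 − v_a = 3784 m/s.

Δv ≈ 3780 m/s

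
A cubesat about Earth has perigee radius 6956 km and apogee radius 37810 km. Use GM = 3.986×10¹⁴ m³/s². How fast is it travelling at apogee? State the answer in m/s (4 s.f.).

v ≈ 1810 m/s

Semi-major axis a = (r_p + r_a)/2 = 22383 km = 2.238×10⁷ m.
Vis-viva: v² = μ(2/r − 1/a) = 3.986×10¹⁴ × (5.290×10⁻⁸ − 4.468×10⁻⁸) = 3.276×10⁶ m²/s².
v = 1810 m/s.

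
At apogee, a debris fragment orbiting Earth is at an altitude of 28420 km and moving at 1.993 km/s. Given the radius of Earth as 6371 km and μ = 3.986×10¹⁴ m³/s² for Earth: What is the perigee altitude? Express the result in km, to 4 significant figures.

perigee altitude ≈ 924.5 km

r_a = 6371 + 28420 = 34791 km = 3.479×10⁷ m.
Specific energy ε = v²/2 − μ/r = -9.471×10⁶ J/kg, so a = −μ/(2ε) = 2.104×10⁷ m.
The apsides satisfy r_p + r_a = 2a, so the perigee radius is 2a − r_a = 7.296×10⁶ m = 7295.5 km.
Perigee altitude = 7295.5 − 6371 = 924.54 km.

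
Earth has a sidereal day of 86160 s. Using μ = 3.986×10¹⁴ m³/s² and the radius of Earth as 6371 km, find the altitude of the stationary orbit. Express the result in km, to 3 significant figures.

A synchronous orbit has period T, so by Kepler's third law a = (μT²/4π²)^(1/3).
μT²/4π² = 3.986×10¹⁴ × (8.616×10⁴)² / 39.48 = 7.495×10²² m³.
a = 4.216×10⁷ m = 42163 km.
Altitude h = a − R = 42163 − 6371 = 35792 km.

h_sync ≈ 35800 km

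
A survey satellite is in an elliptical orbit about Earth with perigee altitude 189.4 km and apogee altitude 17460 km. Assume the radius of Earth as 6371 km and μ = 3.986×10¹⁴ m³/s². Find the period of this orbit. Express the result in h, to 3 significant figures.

T ≈ 5.18 h

r_p = 6371 + 189.4 = 6560.4 km = 6.5604×10⁶ m.
r_a = 6371 + 17460 = 23831 km = 2.3831×10⁷ m.
Semi-major axis a = (r_p + r_a)/2 = (6560.4 + 23831)/2 = 15196 km = 1.520×10⁷ m.
By Kepler's third law T = 2π√(a³/μ) = 2π × 2.967×10³ = 1.864×10⁴ s.
= 5.178 h.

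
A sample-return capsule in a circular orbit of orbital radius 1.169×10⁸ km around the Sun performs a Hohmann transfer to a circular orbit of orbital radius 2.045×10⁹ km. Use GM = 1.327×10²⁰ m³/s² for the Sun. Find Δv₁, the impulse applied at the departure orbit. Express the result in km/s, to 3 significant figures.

r₁ = 1.169×10⁸ km = 1.169×10¹¹ m.
r₂ = 2.045×10⁹ km = 2.045×10¹² m.
Transfer ellipse a_t = (r₁ + r₂)/2 = 1.081×10¹² m.
At r₁: circular v_c1 = √(μ/r₁) = 33690 m/s; transfer-perihelion v_p = √[μ(2/r₁ − 1/a_t)] = 46340 m/s.
Δv₁ = v_p − v_c1 = 12650 m/s.
= 12.65 km/s.

Δv ≈ 12.6 km/s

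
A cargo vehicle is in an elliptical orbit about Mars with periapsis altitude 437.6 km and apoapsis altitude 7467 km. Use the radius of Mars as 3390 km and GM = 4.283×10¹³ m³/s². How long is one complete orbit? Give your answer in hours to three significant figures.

T ≈ 5.31 hours

r_p = 3390 + 437.6 = 3827.6 km = 3.8276×10⁶ m.
r_a = 3390 + 7467 = 10857 km = 1.0857×10⁷ m.
Semi-major axis a = (r_p + r_a)/2 = (3827.6 + 10857)/2 = 7342.3 km = 7.342×10⁶ m.
By Kepler's third law T = 2π√(a³/μ) = 2π × 3.040×10³ = 1.910×10⁴ s.
= 5.306 hours.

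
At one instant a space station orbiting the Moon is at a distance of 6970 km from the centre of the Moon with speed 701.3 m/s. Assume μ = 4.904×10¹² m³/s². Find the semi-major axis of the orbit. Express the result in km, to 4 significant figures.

a ≈ 5358 km

r = 6.970×10⁶ m.
Specific orbital energy ε = v²/2 − μ/r = (701.3)²/2 − 4.904×10¹²/6.970×10⁶ = -4.577×10⁵ J/kg.
Since ε = −μ/(2a), a = −μ/(2ε) = 5.358×10⁶ m = 5357.5 km.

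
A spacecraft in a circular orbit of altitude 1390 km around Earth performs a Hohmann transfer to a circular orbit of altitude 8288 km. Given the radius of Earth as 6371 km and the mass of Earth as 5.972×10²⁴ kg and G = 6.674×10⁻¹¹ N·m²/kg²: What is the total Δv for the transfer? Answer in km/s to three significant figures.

Δv_total ≈ 1.90 km/s

μ = GM = 6.674×10⁻¹¹ × 5.972×10²⁴ = 3.986×10¹⁴ m³/s².
r₁ = 6371 + 1390 = 7761.0 km = 7.7610×10⁶ m.
r₂ = 6371 + 8288 = 14659 km = 1.4659×10⁷ m.
Transfer ellipse a_t = (r₁ + r₂)/2 = 1.121×10⁷ m.
At r₁: circular v_c1 = √(μ/r₁) = 7166 m/s; transfer-perigee v_p = √[μ(2/r₁ − 1/a_t)] = 8195 m/s.
Δv₁ = v_p − v_c1 = 1029 m/s.
At r₂: circular v_c2 = √(μ/r₂) = 5214 m/s; transfer-apogee v_a = √[μ(2/r₂ − 1/a_t)] = 4339 m/s.
Δv₂ = v_c2 − v_a = 875.7 m/s.
Total Δv = Δv₁ + Δv₂ = 1904 m/s = 1.904 km/s.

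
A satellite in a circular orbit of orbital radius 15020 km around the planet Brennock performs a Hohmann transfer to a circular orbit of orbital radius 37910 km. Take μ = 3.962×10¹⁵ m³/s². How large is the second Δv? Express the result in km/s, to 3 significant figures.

Δv ≈ 2.52 km/s

r₁ = 15020 km = 1.502×10⁷ m.
r₂ = 37910 km = 3.791×10⁷ m.
Transfer ellipse a_t = (r₁ + r₂)/2 = 2.646×10⁷ m.
At r₁: circular v_c1 = √(μ/r₁) = 16240 m/s; transfer-periapsis v_p = √[μ(2/r₁ − 1/a_t)] = 19440 m/s.
At r₂: circular v_c2 = √(μ/r₂) = 10220 m/s; transfer-apoapsis v_a = √[μ(2/r₂ − 1/a_t)] = 7702 m/s.
Δv₂ = v_c2 − v_a = 2521 m/s.
= 2.521 km/s.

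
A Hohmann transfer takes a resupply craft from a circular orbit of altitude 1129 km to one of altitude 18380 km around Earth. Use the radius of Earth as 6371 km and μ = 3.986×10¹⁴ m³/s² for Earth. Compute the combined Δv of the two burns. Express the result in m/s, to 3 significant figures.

Δv_total ≈ 3020 m/s

r₁ = 6371 + 1129 = 7500.0 km = 7.5000×10⁶ m.
r₂ = 6371 + 18380 = 24751 km = 2.4751×10⁷ m.
Transfer ellipse a_t = (r₁ + r₂)/2 = 1.613×10⁷ m.
At r₁: circular v_c1 = √(μ/r₁) = 7290 m/s; transfer-perigee v_p = √[μ(2/r₁ − 1/a_t)] = 9032 m/s.
Δv₁ = v_p − v_c1 = 1742 m/s.
At r₂: circular v_c2 = √(μ/r₂) = 4013 m/s; transfer-apogee v_a = √[μ(2/r₂ − 1/a_t)] = 2737 m/s.
Δv₂ = v_c2 − v_a = 1276 m/s.
Total Δv = Δv₁ + Δv₂ = 3018 m/s.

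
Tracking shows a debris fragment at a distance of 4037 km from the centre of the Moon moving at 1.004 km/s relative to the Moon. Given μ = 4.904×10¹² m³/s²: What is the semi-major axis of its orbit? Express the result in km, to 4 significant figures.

r = 4.037×10⁶ m.
Vis-viva rearranged: 1/a = 2/r − v²/μ = 4.954×10⁻⁷ − 2.055×10⁻⁷ = 2.899×10⁻⁷ m⁻¹.
a = 3.450×10⁶ m = 3449.9 km.

a ≈ 3450 km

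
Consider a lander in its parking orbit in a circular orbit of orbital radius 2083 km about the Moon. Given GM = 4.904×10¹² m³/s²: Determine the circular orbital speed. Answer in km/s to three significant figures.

r = 2083 km = 2.083×10⁶ m.
For a circular orbit v = √(μ/r) = √(4.904×10¹² / 2.083×10⁶) = √(2.354×10⁶) = 1534 m/s.
That is 1.534 km/s.

v ≈ 1.53 km/s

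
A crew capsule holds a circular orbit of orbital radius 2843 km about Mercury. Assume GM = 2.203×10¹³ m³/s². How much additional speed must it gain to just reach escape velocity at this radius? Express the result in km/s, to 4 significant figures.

Δv ≈ 1.153 km/s

r = 2843 km = 2.843×10⁶ m.
Circular speed v_c = √(μ/r) = 2784 m/s.
Escape speed v_esc = √(2μ/r) = √2 × v_c = 3937 m/s.
Δv = v_esc − v_c = 1153 m/s = 1.153 km/s.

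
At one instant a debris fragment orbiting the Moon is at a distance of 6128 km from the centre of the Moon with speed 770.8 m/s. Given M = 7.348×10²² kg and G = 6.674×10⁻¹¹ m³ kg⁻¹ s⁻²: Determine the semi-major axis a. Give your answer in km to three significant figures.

μ = GM = 6.674×10⁻¹¹ × 7.348×10²² = 4.904×10¹² m³/s².
r = 6.128×10⁶ m.
Specific orbital energy ε = v²/2 − μ/r = (770.8)²/2 − 4.904×10¹²/6.128×10⁶ = -5.032×10⁵ J/kg.
Since ε = −μ/(2a), a = −μ/(2ε) = 4.873×10⁶ m = 4872.8 km.

a ≈ 4870 km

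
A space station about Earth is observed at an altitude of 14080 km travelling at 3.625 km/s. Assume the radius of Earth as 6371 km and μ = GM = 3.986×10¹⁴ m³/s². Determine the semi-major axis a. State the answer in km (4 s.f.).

r = 6371 + 14080 = 20451 km = 2.045×10⁷ m.
Specific orbital energy ε = v²/2 − μ/r = (3625)²/2 − 3.986×10¹⁴/2.045×10⁷ = -1.292×10⁷ J/kg.
Since ε = −μ/(2a), a = −μ/(2ε) = 1.543×10⁷ m = 15425 km.

a ≈ 15430 km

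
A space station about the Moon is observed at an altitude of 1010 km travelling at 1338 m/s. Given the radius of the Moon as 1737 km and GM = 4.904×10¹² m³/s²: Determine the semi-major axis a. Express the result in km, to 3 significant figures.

r = 1737 + 1010 = 2747.0 km = 2.747×10⁶ m.
Vis-viva rearranged: 1/a = 2/r − v²/μ = 7.281×10⁻⁷ − 3.651×10⁻⁷ = 3.630×10⁻⁷ m⁻¹.
a = 2.755×10⁶ m = 2754.8 km.

a ≈ 2750 km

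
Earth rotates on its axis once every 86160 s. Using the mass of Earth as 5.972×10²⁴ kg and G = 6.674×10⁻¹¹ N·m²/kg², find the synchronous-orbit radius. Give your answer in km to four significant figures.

r_sync ≈ 42160 km

μ = GM = 6.674×10⁻¹¹ × 5.972×10²⁴ = 3.986×10¹⁴ m³/s².
A synchronous orbit has period T, so by Kepler's third law a = (μT²/4π²)^(1/3).
μT²/4π² = 3.986×10¹⁴ × (8.616×10⁴)² / 39.48 = 7.495×10²² m³.
a = 4.216×10⁷ m = 42162 km.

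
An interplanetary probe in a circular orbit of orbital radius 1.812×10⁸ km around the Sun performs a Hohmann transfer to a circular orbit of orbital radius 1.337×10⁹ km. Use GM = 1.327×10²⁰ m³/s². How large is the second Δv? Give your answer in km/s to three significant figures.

Δv ≈ 5.10 km/s

r₁ = 1.812×10⁸ km = 1.812×10¹¹ m.
r₂ = 1.337×10⁹ km = 1.337×10¹² m.
Transfer ellipse a_t = (r₁ + r₂)/2 = 7.591×10¹¹ m.
At r₁: circular v_c1 = √(μ/r₁) = 27060 m/s; transfer-perihelion v_p = √[μ(2/r₁ − 1/a_t)] = 35910 m/s.
At r₂: circular v_c2 = √(μ/r₂) = 9963 m/s; transfer-aphelion v_a = √[μ(2/r₂ − 1/a_t)] = 4867 m/s.
Δv₂ = v_c2 − v_a = 5095 m/s.
= 5.095 km/s.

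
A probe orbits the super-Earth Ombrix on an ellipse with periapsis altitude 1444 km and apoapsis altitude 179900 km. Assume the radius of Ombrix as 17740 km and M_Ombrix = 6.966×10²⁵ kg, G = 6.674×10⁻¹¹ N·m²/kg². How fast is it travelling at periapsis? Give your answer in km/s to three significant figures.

μ = GM = 6.674×10⁻¹¹ × 6.966×10²⁵ = 4.649×10¹⁵ m³/s².
r_p = 17740 + 1444 = 19184 km = 1.9184×10⁷ m.
r_a = 17740 + 179900 = 197640 km = 1.9764×10⁸ m.
Semi-major axis a = (r_p + r_a)/2 = 1.0841×10⁵ km = 1.084×10⁸ m.
Vis-viva: v² = μ(2/r − 1/a) = 4.649×10¹⁵ × (1.043×10⁻⁷ − 9.224×10⁻⁹) = 4.418×10⁸ m²/s².
v = 21020 m/s = 21.02 km/s.

v ≈ 21.0 km/s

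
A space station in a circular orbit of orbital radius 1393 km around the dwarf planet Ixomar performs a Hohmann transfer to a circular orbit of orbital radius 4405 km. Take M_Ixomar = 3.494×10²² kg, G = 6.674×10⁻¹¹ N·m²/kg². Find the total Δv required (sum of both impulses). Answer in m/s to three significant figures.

μ = GM = 6.674×10⁻¹¹ × 3.494×10²² = 2.332×10¹² m³/s².
r₁ = 1393 km = 1.393×10⁶ m.
r₂ = 4405 km = 4.405×10⁶ m.
Transfer ellipse a_t = (r₁ + r₂)/2 = 2.899×10⁶ m.
At r₁: circular v_c1 = √(μ/r₁) = 1294 m/s; transfer-periapsis v_p = √[μ(2/r₁ − 1/a_t)] = 1595 m/s.
Δv₁ = v_p − v_c1 = 301.0 m/s.
At r₂: circular v_c2 = √(μ/r₂) = 727.6 m/s; transfer-apoapsis v_a = √[μ(2/r₂ − 1/a_t)] = 504.4 m/s.
Δv₂ = v_c2 − v_a = 223.2 m/s.
Total Δv = Δv₁ + Δv₂ = 524.3 m/s.

Δv_total ≈ 524 m/s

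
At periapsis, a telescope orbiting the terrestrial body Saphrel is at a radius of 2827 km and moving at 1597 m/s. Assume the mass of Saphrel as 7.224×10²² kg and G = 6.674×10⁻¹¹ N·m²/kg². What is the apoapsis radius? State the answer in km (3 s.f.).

μ = GM = 6.674×10⁻¹¹ × 7.224×10²² = 4.821×10¹² m³/s².
r_p = 2.827×10⁶ m.
Specific energy ε = v²/2 − μ/r = -4.302×10⁵ J/kg, so a = −μ/(2ε) = 5.603×10⁶ m.
The apsides satisfy r_p + r_a = 2a, so the apoapsis radius is 2a − r_p = 8.379×10⁶ m = 8379.0 km.

apoapsis radius ≈ 8380 km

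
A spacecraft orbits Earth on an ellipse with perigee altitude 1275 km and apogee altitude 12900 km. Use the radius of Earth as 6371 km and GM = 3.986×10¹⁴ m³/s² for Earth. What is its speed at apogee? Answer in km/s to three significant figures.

v ≈ 3.43 km/s

r_p = 6371 + 1275 = 7646.0 km = 7.6460×10⁶ m.
r_a = 6371 + 12900 = 19271 km = 1.9271×10⁷ m.
Semi-major axis a = (r_p + r_a)/2 = 13458 km = 1.346×10⁷ m.
Vis-viva: v² = μ(2/r − 1/a) = 3.986×10¹⁴ × (1.038×10⁻⁷ − 7.430×10⁻⁸) = 1.175×10⁷ m²/s².
v = 3428 m/s = 3.428 km/s.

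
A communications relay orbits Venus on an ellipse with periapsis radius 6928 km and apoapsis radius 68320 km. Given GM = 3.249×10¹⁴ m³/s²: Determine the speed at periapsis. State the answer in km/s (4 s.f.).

Semi-major axis a = (r_p + r_a)/2 = 37624 km = 3.762×10⁷ m.
Vis-viva: v² = μ(2/r − 1/a) = 3.249×10¹⁴ × (2.887×10⁻⁷ − 2.658×10⁻⁸) = 8.516×10⁷ m²/s².
v = 9228 m/s = 9.228 km/s.

v ≈ 9.228 km/s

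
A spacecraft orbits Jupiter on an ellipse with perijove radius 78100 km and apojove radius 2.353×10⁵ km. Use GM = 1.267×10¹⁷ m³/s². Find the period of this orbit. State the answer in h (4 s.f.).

T ≈ 9.618 h

Semi-major axis a = (r_p + r_a)/2 = (78100 + 2.3530×10⁵)/2 = 1.5670×10⁵ km = 1.567×10⁸ m.
By Kepler's third law T = 2π√(a³/μ) = 2π × 5.511×10³ = 3.463×10⁴ s.
= 9.618 h.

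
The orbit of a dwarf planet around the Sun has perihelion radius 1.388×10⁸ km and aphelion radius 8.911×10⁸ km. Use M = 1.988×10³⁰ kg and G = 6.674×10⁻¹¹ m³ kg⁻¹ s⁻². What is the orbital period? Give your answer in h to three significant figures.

μ = GM = 6.674×10⁻¹¹ × 1.988×10³⁰ = 1.327×10²⁰ m³/s².
Semi-major axis a = (r_p + r_a)/2 = (1.3880×10⁸ + 8.9110×10⁸)/2 = 5.1495×10⁸ km = 5.150×10¹¹ m.
By Kepler's third law T = 2π√(a³/μ) = 2π × 3.208×10⁷ = 2.016×10⁸ s.
= 55990 h.

T ≈ 56000 h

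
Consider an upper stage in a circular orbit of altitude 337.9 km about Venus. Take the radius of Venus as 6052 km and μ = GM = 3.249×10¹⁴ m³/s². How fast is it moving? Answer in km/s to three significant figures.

v ≈ 7.13 km/s

r = 6052 + 337.9 = 6389.9 km = 6.3899×10⁶ m.
For a circular orbit v = √(μ/r) = √(3.249×10¹⁴ / 6.390×10⁶) = √(5.085×10⁷) = 7131 m/s.
That is 7.131 km/s.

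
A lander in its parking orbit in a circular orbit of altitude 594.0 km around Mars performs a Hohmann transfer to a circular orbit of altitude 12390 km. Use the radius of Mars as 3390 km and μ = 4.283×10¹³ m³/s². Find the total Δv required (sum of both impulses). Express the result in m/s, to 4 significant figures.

r₁ = 3390 + 594.0 = 3984.0 km = 3.9840×10⁶ m.
r₂ = 3390 + 12390 = 15780 km = 1.5780×10⁷ m.
Transfer ellipse a_t = (r₁ + r₂)/2 = 9.882×10⁶ m.
At r₁: circular v_c1 = √(μ/r₁) = 3279 m/s; transfer-periapsis v_p = √[μ(2/r₁ − 1/a_t)] = 4143 m/s.
Δv₁ = v_p − v_c1 = 864.5 m/s.
At r₂: circular v_c2 = √(μ/r₂) = 1647 m/s; transfer-apoapsis v_a = √[μ(2/r₂ − 1/a_t)] = 1046 m/s.
Δv₂ = v_c2 − v_a = 601.4 m/s.
Total Δv = Δv₁ + Δv₂ = 1466 m/s.

Δv_total ≈ 1466 m/s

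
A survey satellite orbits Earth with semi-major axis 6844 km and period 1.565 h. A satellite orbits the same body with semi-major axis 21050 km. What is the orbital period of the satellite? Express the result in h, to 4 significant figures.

T₂ ≈ 8.442 h

Kepler's third law: T² ∝ a³, so T₂ = T₁ (a₂/a₁)^(3/2).
a₂/a₁ = 3.076, (a₂/a₁)^(3/2) = 5.394.
T₂ = 1.565 × 5.394 = 8.442 h.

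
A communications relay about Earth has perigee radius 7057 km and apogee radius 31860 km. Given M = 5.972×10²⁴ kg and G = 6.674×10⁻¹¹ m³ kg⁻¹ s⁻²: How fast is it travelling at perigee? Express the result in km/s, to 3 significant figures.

μ = GM = 6.674×10⁻¹¹ × 5.972×10²⁴ = 3.986×10¹⁴ m³/s².
Semi-major axis a = (r_p + r_a)/2 = 19458 km = 1.946×10⁷ m.
Vis-viva: v² = μ(2/r − 1/a) = 3.986×10¹⁴ × (2.834×10⁻⁷ − 5.139×10⁻⁸) = 9.247×10⁷ m²/s².
v = 9616 m/s = 9.616 km/s.

v ≈ 9.62 km/s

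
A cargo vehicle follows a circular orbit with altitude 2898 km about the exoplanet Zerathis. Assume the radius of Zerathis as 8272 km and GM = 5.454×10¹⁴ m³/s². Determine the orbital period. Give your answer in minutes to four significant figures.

r = 8272 + 2898 = 11170 km = 1.1170×10⁷ m.
Kepler's third law: T = 2π√(r³/μ) = 2π√((1.117×10⁷)³ / 5.454×10¹⁴).
r³/μ = 2.555×10⁶ s², so T = 2π × 1.599×10³ = 1.004×10⁴ s.
Converting: 1.004×10⁴ s ÷ 60.00 = 167.4 minutes.

T ≈ 167.4 minutes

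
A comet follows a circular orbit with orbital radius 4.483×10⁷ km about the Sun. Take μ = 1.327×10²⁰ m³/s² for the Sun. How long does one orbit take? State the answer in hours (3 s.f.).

T ≈ 1440 hours

r = 4.483×10⁷ km = 4.483×10¹⁰ m.
Kepler's third law: T = 2π√(r³/μ) = 2π√((4.483×10¹⁰)³ / 1.327×10²⁰).
r³/μ = 6.789×10¹¹ s², so T = 2π × 8.240×10⁵ = 5.177×10⁶ s.
Converting: 5.177×10⁶ s ÷ 3600 = 1438 hours.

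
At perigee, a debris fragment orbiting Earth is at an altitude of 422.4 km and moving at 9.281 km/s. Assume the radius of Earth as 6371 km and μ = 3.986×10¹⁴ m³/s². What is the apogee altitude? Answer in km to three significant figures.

r_p = 6371 + 422.4 = 6793.4 km = 6.793×10⁶ m.
Specific energy ε = v²/2 − μ/r = -1.561×10⁷ J/kg, so a = −μ/(2ε) = 1.277×10⁷ m.
The apsides satisfy r_p + r_a = 2a, so the apogee radius is 2a − r_p = 1.875×10⁷ m = 18748 km.
Apogee altitude = 18748 − 6371 = 12377 km.

apogee altitude ≈ 12400 km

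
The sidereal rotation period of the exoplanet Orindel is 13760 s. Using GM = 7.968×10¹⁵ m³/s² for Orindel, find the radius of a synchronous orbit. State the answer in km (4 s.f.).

r_sync ≈ 33680 km

A synchronous orbit has period T, so by Kepler's third law a = (μT²/4π²)^(1/3).
μT²/4π² = 7.968×10¹⁵ × (1.376×10⁴)² / 39.48 = 3.821×10²² m³.
a = 3.368×10⁷ m = 33683 km.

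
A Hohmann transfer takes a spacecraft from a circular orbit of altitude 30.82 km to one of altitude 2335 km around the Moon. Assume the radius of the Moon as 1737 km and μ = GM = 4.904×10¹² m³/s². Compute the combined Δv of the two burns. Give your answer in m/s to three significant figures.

r₁ = 1737 + 30.82 = 1767.8 km = 1.7678×10⁶ m.
r₂ = 1737 + 2335 = 4072.0 km = 4.0720×10⁶ m.
Transfer ellipse a_t = (r₁ + r₂)/2 = 2.920×10⁶ m.
At r₁: circular v_c1 = √(μ/r₁) = 1666 m/s; transfer-perilune v_p = √[μ(2/r₁ − 1/a_t)] = 1967 m/s.
Δv₁ = v_p − v_c1 = 301.3 m/s.
At r₂: circular v_c2 = √(μ/r₂) = 1097 m/s; transfer-apolune v_a = √[μ(2/r₂ − 1/a_t)] = 853.9 m/s.
Δv₂ = v_c2 − v_a = 243.5 m/s.
Total Δv = Δv₁ + Δv₂ = 544.8 m/s.

Δv_total ≈ 545 m/s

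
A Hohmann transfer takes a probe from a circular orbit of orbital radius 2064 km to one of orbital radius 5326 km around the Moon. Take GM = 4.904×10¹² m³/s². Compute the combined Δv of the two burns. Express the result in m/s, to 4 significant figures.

r₁ = 2064 km = 2.064×10⁶ m.
r₂ = 5326 km = 5.326×10⁶ m.
Transfer ellipse a_t = (r₁ + r₂)/2 = 3.695×10⁶ m.
At r₁: circular v_c1 = √(μ/r₁) = 1541 m/s; transfer-perilune v_p = √[μ(2/r₁ − 1/a_t)] = 1851 m/s.
Δv₁ = v_p − v_c1 = 309.2 m/s.
At r₂: circular v_c2 = √(μ/r₂) = 959.6 m/s; transfer-apolune v_a = √[μ(2/r₂ − 1/a_t)] = 717.2 m/s.
Δv₂ = v_c2 − v_a = 242.4 m/s.
Total Δv = Δv₁ + Δv₂ = 551.6 m/s.

Δv_total ≈ 551.6 m/s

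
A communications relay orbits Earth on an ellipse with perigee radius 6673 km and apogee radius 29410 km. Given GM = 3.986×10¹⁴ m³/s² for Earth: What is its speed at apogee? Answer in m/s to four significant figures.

Semi-major axis a = (r_p + r_a)/2 = 18042 km = 1.804×10⁷ m.
Vis-viva: v² = μ(2/r − 1/a) = 3.986×10¹⁴ × (6.800×10⁻⁸ − 5.543×10⁻⁸) = 5.013×10⁶ m²/s².
v = 2239 m/s.

v ≈ 2239 m/s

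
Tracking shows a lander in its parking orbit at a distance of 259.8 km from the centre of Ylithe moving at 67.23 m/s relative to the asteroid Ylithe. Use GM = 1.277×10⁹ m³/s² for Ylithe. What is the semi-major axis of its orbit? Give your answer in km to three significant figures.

r = 2.598×10⁵ m.
Specific orbital energy ε = v²/2 − μ/r = (67.23)²/2 − 1.277×10⁹/2.598×10⁵ = -2.655×10³ J/kg.
Since ε = −μ/(2a), a = −μ/(2ε) = 2.405×10⁵ m = 240.45 km.

a ≈ 240 km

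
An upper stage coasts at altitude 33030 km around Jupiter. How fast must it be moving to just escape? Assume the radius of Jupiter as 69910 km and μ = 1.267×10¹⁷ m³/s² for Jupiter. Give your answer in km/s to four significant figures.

v_esc ≈ 49.61 km/s

r = 69910 + 33030 = 102940 km = 1.0294×10⁸ m.
Escape speed v_esc = √(2μ/r) = √(2 × 1.267×10¹⁷ / 1.029×10⁸) = √(2.462×10⁹) = 49610 m/s.
= 49.61 km/s.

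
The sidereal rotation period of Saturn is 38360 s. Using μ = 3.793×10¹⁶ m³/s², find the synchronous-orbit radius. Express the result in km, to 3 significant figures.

r_sync ≈ 1.12×10⁵ km

A synchronous orbit has period T, so by Kepler's third law a = (μT²/4π²)^(1/3).
μT²/4π² = 3.793×10¹⁶ × (3.836×10⁴)² / 39.48 = 1.414×10²⁴ m³.
a = 1.122×10⁸ m = 1.1223×10⁵ km.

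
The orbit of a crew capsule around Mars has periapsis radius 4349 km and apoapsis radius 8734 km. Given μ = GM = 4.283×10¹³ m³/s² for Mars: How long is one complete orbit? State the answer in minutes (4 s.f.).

T ≈ 267.7 minutes

Semi-major axis a = (r_p + r_a)/2 = (4349.0 + 8734.0)/2 = 6541.5 km = 6.542×10⁶ m.
By Kepler's third law T = 2π√(a³/μ) = 2π × 2.556×10³ = 1.606×10⁴ s.
= 267.7 minutes.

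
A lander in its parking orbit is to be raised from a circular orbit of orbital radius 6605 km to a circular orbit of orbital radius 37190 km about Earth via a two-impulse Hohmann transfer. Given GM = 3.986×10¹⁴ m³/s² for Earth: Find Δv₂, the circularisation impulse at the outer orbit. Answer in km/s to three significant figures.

Δv ≈ 1.48 km/s

r₁ = 6605 km = 6.605×10⁶ m.
r₂ = 37190 km = 3.719×10⁷ m.
Transfer ellipse a_t = (r₁ + r₂)/2 = 2.190×10⁷ m.
At r₁: circular v_c1 = √(μ/r₁) = 7768 m/s; transfer-perigee v_p = √[μ(2/r₁ − 1/a_t)] = 10120 m/s.
At r₂: circular v_c2 = √(μ/r₂) = 3274 m/s; transfer-apogee v_a = √[μ(2/r₂ − 1/a_t)] = 1798 m/s.
Δv₂ = v_c2 − v_a = 1476 m/s.
= 1.476 km/s.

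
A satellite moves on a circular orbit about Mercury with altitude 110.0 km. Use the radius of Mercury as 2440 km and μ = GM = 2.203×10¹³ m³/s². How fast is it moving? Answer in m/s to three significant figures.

v ≈ 2940 m/s

r = 2440 + 110.0 = 2550.0 km = 2.5500×10⁶ m.
For a circular orbit v = √(μ/r) = √(2.203×10¹³ / 2.550×10⁶) = √(8.639×10⁶) = 2939 m/s.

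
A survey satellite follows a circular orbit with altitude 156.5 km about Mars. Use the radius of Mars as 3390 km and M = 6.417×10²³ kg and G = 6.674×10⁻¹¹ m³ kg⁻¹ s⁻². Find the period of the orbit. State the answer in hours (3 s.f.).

T ≈ 1.78 hours

μ = GM = 6.674×10⁻¹¹ × 6.417×10²³ = 4.283×10¹³ m³/s².
r = 3390 + 156.5 = 3546.5 km = 3.5465×10⁶ m.
Kepler's third law: T = 2π√(r³/μ) = 2π√((3.546×10⁶)³ / 4.283×10¹³).
r³/μ = 1.042×10⁶ s², so T = 2π × 1.021×10³ = 6.412×10³ s.
Converting: 6.412×10³ s ÷ 3600 = 1.781 hours.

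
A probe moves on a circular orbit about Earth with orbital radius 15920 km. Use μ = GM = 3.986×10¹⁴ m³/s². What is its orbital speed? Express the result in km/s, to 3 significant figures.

v ≈ 5.00 km/s

r = 15920 km = 1.592×10⁷ m.
For a circular orbit v = √(μ/r) = √(3.986×10¹⁴ / 1.592×10⁷) = √(2.504×10⁷) = 5004 m/s.
That is 5.004 km/s.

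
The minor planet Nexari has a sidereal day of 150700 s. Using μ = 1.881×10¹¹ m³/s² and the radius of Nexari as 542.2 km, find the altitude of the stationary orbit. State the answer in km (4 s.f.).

h_sync ≈ 4223 km

A synchronous orbit has period T, so by Kepler's third law a = (μT²/4π²)^(1/3).
μT²/4π² = 1.881×10¹¹ × (1.507×10⁵)² / 39.48 = 1.082×10²⁰ m³.
a = 4.765×10⁶ m = 4765.2 km.
Altitude h = a − R = 4765.2 − 542.2 = 4223.0 km.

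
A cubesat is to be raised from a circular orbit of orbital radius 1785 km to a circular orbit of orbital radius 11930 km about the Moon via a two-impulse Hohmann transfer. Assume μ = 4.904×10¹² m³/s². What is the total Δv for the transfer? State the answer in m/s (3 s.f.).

r₁ = 1785 km = 1.785×10⁶ m.
r₂ = 11930 km = 1.193×10⁷ m.
Transfer ellipse a_t = (r₁ + r₂)/2 = 6.858×10⁶ m.
At r₁: circular v_c1 = √(μ/r₁) = 1658 m/s; transfer-perilune v_p = √[μ(2/r₁ − 1/a_t)] = 2186 m/s.
Δv₁ = v_p − v_c1 = 528.7 m/s.
At r₂: circular v_c2 = √(μ/r₂) = 641.1 m/s; transfer-apolune v_a = √[μ(2/r₂ − 1/a_t)] = 327.1 m/s.
Δv₂ = v_c2 − v_a = 314.0 m/s.
Total Δv = Δv₁ + Δv₂ = 842.7 m/s.

Δv_total ≈ 843 m/s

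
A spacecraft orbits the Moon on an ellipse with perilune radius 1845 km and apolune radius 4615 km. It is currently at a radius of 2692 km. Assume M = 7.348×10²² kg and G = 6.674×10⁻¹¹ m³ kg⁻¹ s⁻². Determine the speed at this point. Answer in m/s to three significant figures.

μ = GM = 6.674×10⁻¹¹ × 7.348×10²² = 4.904×10¹² m³/s².
Semi-major axis a = (r_p + r_a)/2 = 3230.0 km = 3.230×10⁶ m.
Vis-viva: v² = μ(2/r − 1/a) = 4.904×10¹² × (7.429×10⁻⁷ − 3.096×10⁻⁷) = 2.125×10⁶ m²/s².
v = 1458 m/s.

v ≈ 1460 m/s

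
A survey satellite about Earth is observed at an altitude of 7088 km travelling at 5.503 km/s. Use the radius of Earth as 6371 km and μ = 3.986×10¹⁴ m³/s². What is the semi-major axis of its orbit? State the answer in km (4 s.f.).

r = 6371 + 7088 = 13459 km = 1.346×10⁷ m.
Vis-viva rearranged: 1/a = 2/r − v²/μ = 1.486×10⁻⁷ − 7.597×10⁻⁸ = 7.263×10⁻⁸ m⁻¹.
a = 1.377×10⁷ m = 13769 km.

a ≈ 13770 km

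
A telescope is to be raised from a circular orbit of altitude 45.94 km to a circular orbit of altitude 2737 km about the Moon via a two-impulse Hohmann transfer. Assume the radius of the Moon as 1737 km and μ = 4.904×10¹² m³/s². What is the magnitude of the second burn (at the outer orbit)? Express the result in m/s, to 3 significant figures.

Δv ≈ 257 m/s

r₁ = 1737 + 45.94 = 1782.9 km = 1.7829×10⁶ m.
r₂ = 1737 + 2737 = 4474.0 km = 4.4740×10⁶ m.
Transfer ellipse a_t = (r₁ + r₂)/2 = 3.128×10⁶ m.
At r₁: circular v_c1 = √(μ/r₁) = 1658 m/s; transfer-perilune v_p = √[μ(2/r₁ − 1/a_t)] = 1983 m/s.
At r₂: circular v_c2 = √(μ/r₂) = 1047 m/s; transfer-apolune v_a = √[μ(2/r₂ − 1/a_t)] = 790.4 m/s.
Δv₂ = v_c2 − v_a = 256.6 m/s.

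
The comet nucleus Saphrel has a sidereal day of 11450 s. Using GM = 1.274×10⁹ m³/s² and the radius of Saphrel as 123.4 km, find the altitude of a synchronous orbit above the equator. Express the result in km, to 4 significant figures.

A synchronous orbit has period T, so by Kepler's third law a = (μT²/4π²)^(1/3).
μT²/4π² = 1.274×10⁹ × (1.145×10⁴)² / 39.48 = 4.231×10¹⁵ m³.
a = 1.617×10⁵ m = 161.74 km.
Altitude h = a − R = 161.74 − 123.4 = 38.336 km.

h_sync ≈ 38.34 km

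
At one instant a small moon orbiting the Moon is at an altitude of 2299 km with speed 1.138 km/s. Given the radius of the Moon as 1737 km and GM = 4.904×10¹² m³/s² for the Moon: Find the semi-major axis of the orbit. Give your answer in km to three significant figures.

a ≈ 4320 km

r = 1737 + 2299 = 4036.0 km = 4.036×10⁶ m.
Vis-viva rearranged: 1/a = 2/r − v²/μ = 4.955×10⁻⁷ − 2.641×10⁻⁷ = 2.315×10⁻⁷ m⁻¹.
a = 4.320×10⁶ m = 4320.4 km.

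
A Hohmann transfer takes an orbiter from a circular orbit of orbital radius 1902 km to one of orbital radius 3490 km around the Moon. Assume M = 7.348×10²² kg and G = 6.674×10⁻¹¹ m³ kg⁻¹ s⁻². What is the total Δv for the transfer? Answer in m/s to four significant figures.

μ = GM = 6.674×10⁻¹¹ × 7.348×10²² = 4.904×10¹² m³/s².
r₁ = 1902 km = 1.902×10⁶ m.
r₂ = 3490 km = 3.490×10⁶ m.
Transfer ellipse a_t = (r₁ + r₂)/2 = 2.696×10⁶ m.
At r₁: circular v_c1 = √(μ/r₁) = 1606 m/s; transfer-perilune v_p = √[μ(2/r₁ − 1/a_t)] = 1827 m/s.
Δv₁ = v_p − v_c1 = 221.2 m/s.
At r₂: circular v_c2 = √(μ/r₂) = 1185 m/s; transfer-apolune v_a = √[μ(2/r₂ − 1/a_t)] = 995.7 m/s.
Δv₂ = v_c2 − v_a = 189.7 m/s.
Total Δv = Δv₁ + Δv₂ = 411.0 m/s.

Δv_total ≈ 411.0 m/s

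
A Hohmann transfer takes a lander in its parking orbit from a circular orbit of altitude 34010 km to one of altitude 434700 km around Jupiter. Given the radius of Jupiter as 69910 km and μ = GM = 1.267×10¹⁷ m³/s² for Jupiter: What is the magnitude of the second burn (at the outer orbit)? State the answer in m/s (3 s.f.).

Δv ≈ 6590 m/s

r₁ = 69910 + 34010 = 103920 km = 1.0392×10⁸ m.
r₂ = 69910 + 434700 = 504610 km = 5.0461×10⁸ m.
Transfer ellipse a_t = (r₁ + r₂)/2 = 3.043×10⁸ m.
At r₁: circular v_c1 = √(μ/r₁) = 34920 m/s; transfer-perijove v_p = √[μ(2/r₁ − 1/a_t)] = 44970 m/s.
At r₂: circular v_c2 = √(μ/r₂) = 15850 m/s; transfer-apojove v_a = √[μ(2/r₂ − 1/a_t)] = 9260 m/s.
Δv₂ = v_c2 − v_a = 6585 m/s.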